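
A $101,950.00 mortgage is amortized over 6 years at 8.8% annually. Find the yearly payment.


Formula: PMT = PV * r / (1 - (1+r)^(-n))
Denominator: 1 - (1 + 0.088)^(-6) = 0.397126
Numerator: $101,950.00 * 0.088 = 8971.6
PMT = 8971.6 / 0.397126 = $22,591.32

$22,591.32


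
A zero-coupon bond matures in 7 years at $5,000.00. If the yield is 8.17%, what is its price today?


Formula: Price = FV / (1 + r)^n
Substituting: Price = $5,000.00 / (1 + 0.0817)^7
Discount factor: (1.0817)^7 = 1.732797
Price = $5,000.00 / 1.732797 = $2,885.51

$2,885.51


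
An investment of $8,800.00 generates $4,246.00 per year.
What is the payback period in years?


Formula: Payback = investment / annual cash flow
Substituting: Payback = $8,800.00 / $4,246.00
Payback = 2.0725 years

2.0725 years


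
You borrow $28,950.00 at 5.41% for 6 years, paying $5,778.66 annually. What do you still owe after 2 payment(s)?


Formula: Balance = PV*(1+r)^k - PMT*((1+r)^k - 1)/r
Growth: (1 + 0.0541)^2 = 1.111127
Accumulated factor: ((1+r)^k - 1)/r = 2.0541
Balance = $28,950.00 * 1.111127 - $5,778.66 * 2.0541
Balance = $20,297.18

$20,297.18


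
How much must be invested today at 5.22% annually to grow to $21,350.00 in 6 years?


Formula: PV = FV / (1 + r)^n
Substituting: PV = $21,350.00 / (1 + 0.0522)^6
Discount factor: (1.0522)^6 = 1.357031
PV = $21,350.00 / 1.357031 = $15,732.88

$15,732.88


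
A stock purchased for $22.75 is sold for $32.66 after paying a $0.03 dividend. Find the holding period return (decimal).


Formula: HPR = (P1 - P0 + D) / P0
Gain: $32.66 - $22.75 + $0.03 = $9.94
HPR = $9.94 / $22.75 = 0.4369

0.4369


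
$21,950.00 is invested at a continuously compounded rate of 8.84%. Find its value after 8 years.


Formula: FV = P * e^(r*t)
Exponent: r*t = 0.0884 * 8 = 0.7072
e^(0.7072) = 2.028304
FV = $21,950.00 * 2.028304 = $44,521.27

$44,521.27


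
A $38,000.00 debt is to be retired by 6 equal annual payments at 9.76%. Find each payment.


Formula: PMT = PV * r / (1 - (1+r)^(-n))
Denominator: 1 - (1 + 0.0976)^(-6) = 0.42808
Numerator: $38,000.00 * 0.0976 = 3708.8
PMT = 3708.8 / 0.42808 = $8,663.80

$8,663.80


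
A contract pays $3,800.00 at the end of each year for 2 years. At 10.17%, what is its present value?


Formula: PV = PMT * (1 - (1+r)^(-n)) / r
Discount factor: (1 + 0.1017)^(-2) = 0.823898
Bracket: 1 - 0.823898 = 0.176102
PV = $3,800.00 * 0.176102 / 0.1017 = $6,580.03

$6,580.03


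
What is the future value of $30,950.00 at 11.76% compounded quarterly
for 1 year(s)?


Formula: FV = P * (1 + r/m)^(m*t)
Period rate: r/m = 0.1176 / 4 = 0.0294
Total periods: m*t = 4 * 1 = 4
Growth factor: (1 + 0.0294)^4 = 1.122889
FV = $30,950.00 * 1.122889 = $34,753.40

$34,753.40


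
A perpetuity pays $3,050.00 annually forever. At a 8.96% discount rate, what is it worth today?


Formula: PV = C / r
Substituting: PV = $3,050.00 / 0.0896
PV = $34,040.18

$34,040.18


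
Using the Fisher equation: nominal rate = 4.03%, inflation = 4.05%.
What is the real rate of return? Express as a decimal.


Formula: (1 + r_real) = (1 + r_nom) / (1 + inflation)
Substituting: (1 + r_real) = 1.0403 / 1.0405
(1 + r_real) = 0.999808
r_real = 0.999808 - 1 = -0.000192

-0.000192


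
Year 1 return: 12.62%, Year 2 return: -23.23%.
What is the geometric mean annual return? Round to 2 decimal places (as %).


Formula: Geometric mean = ((1+r1)*(1+r2))^(1/2) - 1
Product: (1 + 0.1262) * (1 + -0.2323) = 1.1262 * 0.7677 = 0.864584
Square root: 0.864584^0.5 = 0.92983
Geometric mean = 0.92983 - 1 = -0.07017
As percentage: -7.02%

-7.02%


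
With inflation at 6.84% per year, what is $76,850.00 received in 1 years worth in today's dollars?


Formula: Real value = nominal / (1 + inflation)^years
Price level: (1 + 0.0684)^1 = 1.0684
Real value = $76,850.00 / 1.0684 = $71,929.99

$71,929.99


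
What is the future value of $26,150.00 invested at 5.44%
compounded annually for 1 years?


Formula: FV = P * (1 + r)^n
Substituting: FV = $26,150.00 * (1 + 0.0544)^1
Growth factor: (1.0544)^1 = 1.0544
FV = $26,150.00 * 1.0544 = $27,572.56

$27,572.56


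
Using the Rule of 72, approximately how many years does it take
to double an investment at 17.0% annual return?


Formula: Years ≈ 72 / r
Substituting: Years ≈ 72 / 17.0
Years ≈ 4.2

4.2 years


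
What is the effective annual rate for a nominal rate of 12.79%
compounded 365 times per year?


Formula: EAR = (1 + r/m)^m - 1
Period rate: r/m = 0.1279 / 365 = 0.00035
Compounding: (1 + 0.00035)^365 = 1.136414
EAR = 1.136414 - 1 = 0.136414

0.136414


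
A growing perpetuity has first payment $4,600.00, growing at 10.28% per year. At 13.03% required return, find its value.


Formula: PV = C / (r - g)
Spread: r - g = 0.1303 - 0.1028 = 0.0275
Substituting: PV = $4,600.00 / 0.0275
PV = $167,272.73

$167,272.73


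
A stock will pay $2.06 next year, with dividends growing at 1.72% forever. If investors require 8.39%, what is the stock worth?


Formula: P = D1 / (r - g)
Spread: r - g = 0.0839 - 0.0172 = 0.0667
Substituting: P = $2.06 / 0.0667
P = $30.88

$30.88


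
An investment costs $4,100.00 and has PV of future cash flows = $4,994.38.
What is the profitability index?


Formula: PI = PV(cash flows) / initial investment
Substituting: PI = $4,994.38 / $4,100.00
PI = 1.2181

1.2181


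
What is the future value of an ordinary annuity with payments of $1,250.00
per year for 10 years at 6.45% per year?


Formula: FV = PMT * ((1+r)^n - 1) / r
Growth factor: (1 + 0.0645)^10 = 1.868343
Numerator: 1.868343 - 1 = 0.868343
FV = $1,250.00 * 0.868343 / 0.0645 = $16,828.36

$16,828.36


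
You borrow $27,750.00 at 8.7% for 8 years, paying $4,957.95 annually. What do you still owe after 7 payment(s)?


Formula: Balance = PV*(1+r)^k - PMT*((1+r)^k - 1)/r
Growth: (1 + 0.087)^7 = 1.793109
Accumulated factor: ((1+r)^k - 1)/r = 9.116201
Balance = $27,750.00 * 1.793109 - $4,957.95 * 9.116201
Balance = $4,561.12

$4,561.12


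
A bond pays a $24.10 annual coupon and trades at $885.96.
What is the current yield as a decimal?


Formula: Current yield = annual coupon / price
Substituting: CY = $24.10 / $885.96
CY = 0.027202

0.027202


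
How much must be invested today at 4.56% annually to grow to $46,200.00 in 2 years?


Formula: PV = FV / (1 + r)^n
Substituting: PV = $46,200.00 / (1 + 0.0456)^2
Discount factor: (1.0456)^2 = 1.093279
PV = $46,200.00 / 1.093279 = $42,258.18

$42,258.18


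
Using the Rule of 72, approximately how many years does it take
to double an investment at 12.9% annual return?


Formula: Years ≈ 72 / r
Substituting: Years ≈ 72 / 12.9
Years ≈ 5.6

5.6 years


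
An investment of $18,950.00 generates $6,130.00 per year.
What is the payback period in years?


Formula: Payback = investment / annual cash flow
Substituting: Payback = $18,950.00 / $6,130.00
Payback = 3.0914 years

3.0914 years


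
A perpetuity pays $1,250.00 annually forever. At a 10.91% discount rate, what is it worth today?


Formula: PV = C / r
Substituting: PV = $1,250.00 / 0.1091
PV = $11,457.38

$11,457.38


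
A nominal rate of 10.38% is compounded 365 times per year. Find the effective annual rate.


Formula: EAR = (1 + r/m)^m - 1
Period rate: r/m = 0.1038 / 365 = 0.000284
Compounding: (1 + 0.000284)^365 = 1.109362
EAR = 1.109362 - 1 = 0.109362

0.109362


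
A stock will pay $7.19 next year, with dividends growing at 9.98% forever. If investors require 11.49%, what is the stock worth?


Formula: P = D1 / (r - g)
Spread: r - g = 0.1149 - 0.0998 = 0.0151
Substituting: P = $7.19 / 0.0151
P = $476.16

$476.16


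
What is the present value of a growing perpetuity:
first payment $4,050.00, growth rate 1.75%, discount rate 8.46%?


Formula: PV = C / (r - g)
Spread: r - g = 0.0846 - 0.0175 = 0.0671
Substituting: PV = $4,050.00 / 0.0671
PV = $60,357.68

$60,357.68


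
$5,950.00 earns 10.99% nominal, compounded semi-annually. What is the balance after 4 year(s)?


Formula: FV = P * (1 + r/m)^(m*t)
Period rate: r/m = 0.1099 / 2 = 0.05495
Total periods: m*t = 2 * 4 = 8
Growth factor: (1 + 0.05495)^8 = 1.534105
FV = $5,950.00 * 1.534105 = $9,127.92

$9,127.92


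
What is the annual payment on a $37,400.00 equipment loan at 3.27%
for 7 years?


Formula: PMT = PV * r / (1 - (1+r)^(-n))
Denominator: 1 - (1 + 0.0327)^(-7) = 0.201673
Numerator: $37,400.00 * 0.0327 = 1222.98
PMT = 1222.98 / 0.201673 = $6,064.17

$6,064.17


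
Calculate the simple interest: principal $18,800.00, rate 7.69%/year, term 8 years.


Formula: I = P * r * t
Substituting: I = $18,800.00 * 0.0769 * 8
Step: I = $18,800.00 * 0.6152
I = $11,565.76

$11,565.76


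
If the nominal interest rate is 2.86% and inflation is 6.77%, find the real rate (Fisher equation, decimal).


Formula: (1 + r_real) = (1 + r_nom) / (1 + inflation)
Substituting: (1 + r_real) = 1.0286 / 1.0677
(1 + r_real) = 0.963379
r_real = 0.963379 - 1 = -0.036621

-0.036621


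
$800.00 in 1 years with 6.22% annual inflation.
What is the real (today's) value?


Formula: Real value = nominal / (1 + inflation)^years
Price level: (1 + 0.0622)^1 = 1.0622
Real value = $800.00 / 1.0622 = $753.15

$753.15


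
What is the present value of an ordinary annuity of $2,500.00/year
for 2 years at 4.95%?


Formula: PV = PMT * (1 - (1+r)^(-n)) / r
Discount factor: (1 + 0.0495)^(-2) = 0.907894
Bracket: 1 - 0.907894 = 0.092106
PV = $2,500.00 * 0.092106 / 0.0495 = $4,651.82

$4,651.82


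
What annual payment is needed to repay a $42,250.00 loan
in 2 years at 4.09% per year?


Formula: PMT = PV * r / (1 - (1+r)^(-n))
Denominator: 1 - (1 + 0.0409)^(-2) = 0.077042
Numerator: $42,250.00 * 0.0409 = 1728.025
PMT = 1728.025 / 0.077042 = $22,429.68

$22,429.68


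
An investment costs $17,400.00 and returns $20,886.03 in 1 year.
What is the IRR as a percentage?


Formula: IRR = C1/C0 - 1
Substituting: IRR = $20,886.03 / $17,400.00 - 1
Ratio: 1.200347 - 1 = 0.200347
IRR = 20.0347%

20.0347%


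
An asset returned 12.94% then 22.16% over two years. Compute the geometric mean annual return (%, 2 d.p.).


Formula: Geometric mean = ((1+r1)*(1+r2))^(1/2) - 1
Product: (1 + 0.1294) * (1 + 0.2216) = 1.1294 * 1.2216 = 1.379675
Square root: 1.379675^0.5 = 1.174596
Geometric mean = 1.174596 - 1 = 0.174596
As percentage: 17.46%

17.46%


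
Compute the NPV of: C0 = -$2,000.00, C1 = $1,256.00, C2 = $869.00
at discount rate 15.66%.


Formula: NPV = C0 + C1/(1+r) + C2/(1+r)^2
Discount C1: $1,256.00 / (1 + 0.1566) = $1,085.94
Discount C2: $869.00 / (1 + 0.1566)^2 = $649.61
NPV = -$2,000.00 + $1,085.94 + $649.61 = -$264.45

-$264.45


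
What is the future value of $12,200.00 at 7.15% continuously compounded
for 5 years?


Formula: FV = P * e^(r*t)
Exponent: r*t = 0.0715 * 5 = 0.3575
e^(0.3575) = 1.429751
FV = $12,200.00 * 1.429751 = $17,442.96

$17,442.96


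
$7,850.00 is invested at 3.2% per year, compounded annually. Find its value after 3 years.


Formula: FV = P * (1 + r)^n
Substituting: FV = $7,850.00 * (1 + 0.032)^3
Growth factor: (1.032)^3 = 1.099105
FV = $7,850.00 * 1.099105 = $8,627.97

$8,627.97


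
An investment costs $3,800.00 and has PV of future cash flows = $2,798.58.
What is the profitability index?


Formula: PI = PV(cash flows) / initial investment
Substituting: PI = $2,798.58 / $3,800.00
PI = 0.7365

0.7365


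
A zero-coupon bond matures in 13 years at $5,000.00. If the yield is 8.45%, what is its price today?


Formula: Price = FV / (1 + r)^n
Substituting: Price = $5,000.00 / (1 + 0.0845)^13
Discount factor: (1.0845)^13 = 2.870676
Price = $5,000.00 / 2.870676 = $1,741.75

$1,741.75


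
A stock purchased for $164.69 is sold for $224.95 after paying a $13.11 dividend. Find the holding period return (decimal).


Formula: HPR = (P1 - P0 + D) / P0
Gain: $224.95 - $164.69 + $13.11 = $73.37
HPR = $73.37 / $164.69 = 0.4455

0.4455


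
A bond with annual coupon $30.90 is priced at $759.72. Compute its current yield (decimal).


Formula: Current yield = annual coupon / price
Substituting: CY = $30.90 / $759.72
CY = 0.040673

0.040673


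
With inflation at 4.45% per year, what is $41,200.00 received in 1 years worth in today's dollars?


Formula: Real value = nominal / (1 + inflation)^years
Price level: (1 + 0.0445)^1 = 1.0445
Real value = $41,200.00 / 1.0445 = $39,444.71

$39,444.71


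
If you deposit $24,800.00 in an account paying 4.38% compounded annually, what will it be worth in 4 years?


Formula: FV = P * (1 + r)^n
Substituting: FV = $24,800.00 * (1 + 0.0438)^4
Growth factor: (1.0438)^4 = 1.18705
FV = $24,800.00 * 1.18705 = $29,438.85

$29,438.85


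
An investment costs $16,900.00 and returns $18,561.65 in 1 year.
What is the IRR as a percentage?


Formula: IRR = C1/C0 - 1
Substituting: IRR = $18,561.65 / $16,900.00 - 1
Ratio: 1.098322 - 1 = 0.098322
IRR = 9.8322%

9.8322%


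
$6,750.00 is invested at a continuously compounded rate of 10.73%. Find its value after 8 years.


Formula: FV = P * e^(r*t)
Exponent: r*t = 0.1073 * 8 = 0.8584
e^(0.8584) = 2.359383
FV = $6,750.00 * 2.359383 = $15,925.83

$15,925.83


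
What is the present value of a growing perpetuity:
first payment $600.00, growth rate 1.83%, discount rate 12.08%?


Formula: PV = C / (r - g)
Spread: r - g = 0.1208 - 0.0183 = 0.1025
Substituting: PV = $600.00 / 0.1025
PV = $5,853.66

$5,853.66


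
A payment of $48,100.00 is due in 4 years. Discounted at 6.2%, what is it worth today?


Formula: PV = FV / (1 + r)^n
Substituting: PV = $48,100.00 / (1 + 0.062)^4
Discount factor: (1.062)^4 = 1.272032
PV = $48,100.00 / 1.272032 = $37,813.51

$37,813.51


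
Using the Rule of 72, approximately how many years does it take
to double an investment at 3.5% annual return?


Formula: Years ≈ 72 / r
Substituting: Years ≈ 72 / 3.5
Years ≈ 20.6

20.6 years


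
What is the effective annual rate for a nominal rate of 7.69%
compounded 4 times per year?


Formula: EAR = (1 + r/m)^m - 1
Period rate: r/m = 0.0769 / 4 = 0.019225
Compounding: (1 + 0.019225)^4 = 1.079146
EAR = 1.079146 - 1 = 0.079146

0.079146


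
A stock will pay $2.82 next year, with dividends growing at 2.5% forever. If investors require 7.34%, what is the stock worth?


Formula: P = D1 / (r - g)
Spread: r - g = 0.0734 - 0.025 = 0.0484
Substituting: P = $2.82 / 0.0484
P = $58.26

$58.26


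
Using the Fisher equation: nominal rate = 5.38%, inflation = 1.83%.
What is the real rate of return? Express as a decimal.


Formula: (1 + r_real) = (1 + r_nom) / (1 + inflation)
Substituting: (1 + r_real) = 1.0538 / 1.0183
(1 + r_real) = 1.034862
r_real = 1.034862 - 1 = 0.034862

0.034862


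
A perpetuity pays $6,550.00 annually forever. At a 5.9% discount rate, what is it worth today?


Formula: PV = C / r
Substituting: PV = $6,550.00 / 0.059
PV = $111,016.95

$111,016.95


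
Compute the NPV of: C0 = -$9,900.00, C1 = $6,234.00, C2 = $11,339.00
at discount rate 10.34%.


Formula: NPV = C0 + C1/(1+r) + C2/(1+r)^2
Discount C1: $6,234.00 / (1 + 0.1034) = $5,649.81
Discount C2: $11,339.00 / (1 + 0.1034)^2 = $9,313.41
NPV = -$9,900.00 + $5,649.81 + $9,313.41 = $5,063.22

$5,063.22


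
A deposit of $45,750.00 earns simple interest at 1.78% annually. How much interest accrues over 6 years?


Formula: I = P * r * t
Substituting: I = $45,750.00 * 0.0178 * 6
Step: I = $45,750.00 * 0.1068
I = $4,886.10

$4,886.10


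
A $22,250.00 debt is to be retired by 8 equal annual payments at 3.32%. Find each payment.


Formula: PMT = PV * r / (1 - (1+r)^(-n))
Denominator: 1 - (1 + 0.0332)^(-8) = 0.22994
Numerator: $22,250.00 * 0.0332 = 738.7
PMT = 738.7 / 0.22994 = $3,212.58

$3,212.58


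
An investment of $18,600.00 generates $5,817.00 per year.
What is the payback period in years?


Formula: Payback = investment / annual cash flow
Substituting: Payback = $18,600.00 / $5,817.00
Payback = 3.1975 years

3.1975 years


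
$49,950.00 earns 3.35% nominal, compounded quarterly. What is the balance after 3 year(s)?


Formula: FV = P * (1 + r/m)^(m*t)
Period rate: r/m = 0.0335 / 4 = 0.008375
Total periods: m*t = 4 * 3 = 12
Growth factor: (1 + 0.008375)^12 = 1.105261
FV = $49,950.00 * 1.105261 = $55,207.79

$55,207.79


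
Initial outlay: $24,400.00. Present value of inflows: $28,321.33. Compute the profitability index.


Formula: PI = PV(cash flows) / initial investment
Substituting: PI = $28,321.33 / $24,400.00
PI = 1.1607

1.1607


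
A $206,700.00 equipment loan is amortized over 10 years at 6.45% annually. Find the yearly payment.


Formula: PMT = PV * r / (1 - (1+r)^(-n))
Denominator: 1 - (1 + 0.0645)^(-10) = 0.464766
Numerator: $206,700.00 * 0.0645 = 13332.15
PMT = 13332.15 / 0.464766 = $28,685.70

$28,685.70


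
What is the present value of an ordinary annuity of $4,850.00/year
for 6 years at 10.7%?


Formula: PV = PMT * (1 - (1+r)^(-n)) / r
Discount factor: (1 + 0.107)^(-6) = 0.543393
Bracket: 1 - 0.543393 = 0.456607
PV = $4,850.00 * 0.456607 / 0.107 = $20,696.66

$20,696.66


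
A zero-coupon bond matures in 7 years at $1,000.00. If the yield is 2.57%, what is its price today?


Formula: Price = FV / (1 + r)^n
Substituting: Price = $1,000.00 / (1 + 0.0257)^7
Discount factor: (1.0257)^7 = 1.19438
Price = $1,000.00 / 1.19438 = $837.25

$837.25


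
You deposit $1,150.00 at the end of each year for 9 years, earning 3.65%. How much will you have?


Formula: FV = PMT * ((1+r)^n - 1) / r
Growth factor: (1 + 0.0365)^9 = 1.380778
Numerator: 1.380778 - 1 = 0.380778
FV = $1,150.00 * 0.380778 / 0.0365 = $11,997.10

$11,997.10


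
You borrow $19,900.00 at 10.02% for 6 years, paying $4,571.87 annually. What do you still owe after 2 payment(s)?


Formula: Balance = PV*(1+r)^k - PMT*((1+r)^k - 1)/r
Growth: (1 + 0.1002)^2 = 1.21044
Accumulated factor: ((1+r)^k - 1)/r = 2.1002
Balance = $19,900.00 * 1.21044 - $4,571.87 * 2.1002
Balance = $14,485.92

$14,485.92


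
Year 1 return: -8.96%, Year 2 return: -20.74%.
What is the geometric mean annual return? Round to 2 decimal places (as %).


Formula: Geometric mean = ((1+r1)*(1+r2))^(1/2) - 1
Product: (1 + -0.0896) * (1 + -0.2074) = 0.9104 * 0.7926 = 0.721583
Square root: 0.721583^0.5 = 0.84946
Geometric mean = 0.84946 - 1 = -0.15054
As percentage: -15.05%

-15.05%


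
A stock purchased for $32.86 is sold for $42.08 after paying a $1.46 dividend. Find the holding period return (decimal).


Formula: HPR = (P1 - P0 + D) / P0
Gain: $42.08 - $32.86 + $1.46 = $10.68
HPR = $10.68 / $32.86 = 0.325

0.325


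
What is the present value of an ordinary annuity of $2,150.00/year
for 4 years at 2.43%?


Formula: PV = PMT * (1 - (1+r)^(-n)) / r
Discount factor: (1 + 0.0243)^(-4) = 0.90843
Bracket: 1 - 0.90843 = 0.09157
PV = $2,150.00 * 0.09157 / 0.0243 = $8,101.90

$8,101.90


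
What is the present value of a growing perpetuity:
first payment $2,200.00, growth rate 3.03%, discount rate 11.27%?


Formula: PV = C / (r - g)
Spread: r - g = 0.1127 - 0.0303 = 0.0824
Substituting: PV = $2,200.00 / 0.0824
PV = $26,699.03

$26,699.03


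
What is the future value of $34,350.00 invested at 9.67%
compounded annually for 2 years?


Formula: FV = P * (1 + r)^n
Substituting: FV = $34,350.00 * (1 + 0.0967)^2
Growth factor: (1.0967)^2 = 1.202751
FV = $34,350.00 * 1.202751 = $41,314.49

$41,314.49


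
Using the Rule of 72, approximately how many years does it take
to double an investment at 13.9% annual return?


Formula: Years ≈ 72 / r
Substituting: Years ≈ 72 / 13.9
Years ≈ 5.2

5.2 years


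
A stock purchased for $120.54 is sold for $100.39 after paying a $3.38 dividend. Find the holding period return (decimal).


Formula: HPR = (P1 - P0 + D) / P0
Gain: $100.39 - $120.54 + $3.38 = -$16.77
HPR = -$16.77 / $120.54 = -0.1391

-0.1391


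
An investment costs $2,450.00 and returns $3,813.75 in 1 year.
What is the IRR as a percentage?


Formula: IRR = C1/C0 - 1
Substituting: IRR = $3,813.75 / $2,450.00 - 1
Ratio: 1.556633 - 1 = 0.556633
IRR = 55.6633%

55.6633%


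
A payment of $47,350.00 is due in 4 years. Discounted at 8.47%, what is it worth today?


Formula: PV = FV / (1 + r)^n
Substituting: PV = $47,350.00 / (1 + 0.0847)^4
Discount factor: (1.0847)^4 = 1.384327
PV = $47,350.00 / 1.384327 = $34,204.36

$34,204.36


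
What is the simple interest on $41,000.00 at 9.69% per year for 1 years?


Formula: I = P * r * t
Substituting: I = $41,000.00 * 0.0969 * 1
Step: I = $41,000.00 * 0.0969
I = $3,972.90

$3,972.90


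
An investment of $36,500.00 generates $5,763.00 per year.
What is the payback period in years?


Formula: Payback = investment / annual cash flow
Substituting: Payback = $36,500.00 / $5,763.00
Payback = 6.3335 years

6.3335 years


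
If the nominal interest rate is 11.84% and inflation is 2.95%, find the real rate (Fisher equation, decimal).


Formula: (1 + r_real) = (1 + r_nom) / (1 + inflation)
Substituting: (1 + r_real) = 1.1184 / 1.0295
(1 + r_real) = 1.086353
r_real = 1.086353 - 1 = 0.086353

0.086353


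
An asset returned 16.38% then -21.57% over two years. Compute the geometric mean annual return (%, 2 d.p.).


Formula: Geometric mean = ((1+r1)*(1+r2))^(1/2) - 1
Product: (1 + 0.1638) * (1 + -0.2157) = 1.1638 * 0.7843 = 0.912768
Square root: 0.912768^0.5 = 0.955389
Geometric mean = 0.955389 - 1 = -0.044611
As percentage: -4.46%

-4.46%


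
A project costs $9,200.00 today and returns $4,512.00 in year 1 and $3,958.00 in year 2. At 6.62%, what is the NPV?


Formula: NPV = C0 + C1/(1+r) + C2/(1+r)^2
Discount C1: $4,512.00 / (1 + 0.0662) = $4,231.85
Discount C2: $3,958.00 / (1 + 0.0662)^2 = $3,481.76
NPV = -$9,200.00 + $4,231.85 + $3,481.76 = -$1,486.39

-$1,486.39


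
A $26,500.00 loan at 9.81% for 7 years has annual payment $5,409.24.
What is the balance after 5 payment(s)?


Formula: Balance = PV*(1+r)^k - PMT*((1+r)^k - 1)/r
Growth: (1 + 0.0981)^5 = 1.596649
Accumulated factor: ((1+r)^k - 1)/r = 6.082049
Balance = $26,500.00 * 1.596649 - $5,409.24 * 6.082049
Balance = $9,411.94

$9,411.94


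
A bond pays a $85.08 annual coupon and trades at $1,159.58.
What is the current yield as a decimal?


Formula: Current yield = annual coupon / price
Substituting: CY = $85.08 / $1,159.58
CY = 0.073371

0.073371


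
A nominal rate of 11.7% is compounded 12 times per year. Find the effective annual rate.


Formula: EAR = (1 + r/m)^m - 1
Period rate: r/m = 0.117 / 12 = 0.00975
Compounding: (1 + 0.00975)^12 = 1.123483
EAR = 1.123483 - 1 = 0.123483

0.123483


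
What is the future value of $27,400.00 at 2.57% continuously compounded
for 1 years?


Formula: FV = P * e^(r*t)
Exponent: r*t = 0.0257 * 1 = 0.0257
e^(0.0257) = 1.026033
FV = $27,400.00 * 1.026033 = $28,113.31

$28,113.31


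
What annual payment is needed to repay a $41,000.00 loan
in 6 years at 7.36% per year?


Formula: PMT = PV * r / (1 - (1+r)^(-n))
Denominator: 1 - (1 + 0.0736)^(-6) = 0.346952
Numerator: $41,000.00 * 0.0736 = 3017.6
PMT = 3017.6 / 0.346952 = $8,697.45

$8,697.45


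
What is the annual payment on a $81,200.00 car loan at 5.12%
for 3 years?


Formula: PMT = PV * r / (1 - (1+r)^(-n))
Denominator: 1 - (1 + 0.0512)^(-3) = 0.139117
Numerator: $81,200.00 * 0.0512 = 4157.44
PMT = 4157.44 / 0.139117 = $29,884.41

$29,884.41


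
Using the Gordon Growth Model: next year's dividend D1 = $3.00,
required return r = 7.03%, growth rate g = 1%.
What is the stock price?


Formula: P = D1 / (r - g)
Spread: r - g = 0.0703 - 0.01 = 0.0603
Substituting: P = $3.00 / 0.0603
P = $49.75

$49.75


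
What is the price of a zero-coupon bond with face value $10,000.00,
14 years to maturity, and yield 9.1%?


Formula: Price = FV / (1 + r)^n
Substituting: Price = $10,000.00 / (1 + 0.091)^14
Discount factor: (1.091)^14 = 3.384905
Price = $10,000.00 / 3.384905 = $2,954.29

$2,954.29


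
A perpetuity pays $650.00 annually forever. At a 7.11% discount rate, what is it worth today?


Formula: PV = C / r
Substituting: PV = $650.00 / 0.0711
PV = $9,142.05

$9,142.05


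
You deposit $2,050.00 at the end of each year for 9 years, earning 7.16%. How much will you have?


Formula: FV = PMT * ((1+r)^n - 1) / r
Growth factor: (1 + 0.0716)^9 = 1.86335
Numerator: 1.86335 - 1 = 0.86335
FV = $2,050.00 * 0.86335 / 0.0716 = $24,718.81

$24,718.81


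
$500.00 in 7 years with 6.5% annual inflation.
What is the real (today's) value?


Formula: Real value = nominal / (1 + inflation)^years
Price level: (1 + 0.065)^7 = 1.553987
Real value = $500.00 / 1.553987 = $321.75

$321.75


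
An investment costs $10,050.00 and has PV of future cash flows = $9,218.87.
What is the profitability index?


Formula: PI = PV(cash flows) / initial investment
Substituting: PI = $9,218.87 / $10,050.00
PI = 0.9173

0.9173


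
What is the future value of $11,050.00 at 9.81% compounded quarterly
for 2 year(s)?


Formula: FV = P * (1 + r/m)^(m*t)
Period rate: r/m = 0.0981 / 4 = 0.024525
Total periods: m*t = 4 * 2 = 8
Growth factor: (1 + 0.024525)^8 = 1.213893
FV = $11,050.00 * 1.213893 = $13,413.52

$13,413.52


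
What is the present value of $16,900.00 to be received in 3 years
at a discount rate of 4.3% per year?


Formula: PV = FV / (1 + r)^n
Substituting: PV = $16,900.00 / (1 + 0.043)^3
Discount factor: (1.043)^3 = 1.134627
PV = $16,900.00 / 1.134627 = $14,894.77

$14,894.77


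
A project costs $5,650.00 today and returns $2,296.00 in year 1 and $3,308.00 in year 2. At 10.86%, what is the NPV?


Formula: NPV = C0 + C1/(1+r) + C2/(1+r)^2
Discount C1: $2,296.00 / (1 + 0.1086) = $2,071.08
Discount C2: $3,308.00 / (1 + 0.1086)^2 = $2,691.63
NPV = -$5,650.00 + $2,071.08 + $2,691.63 = -$887.29

-$887.29


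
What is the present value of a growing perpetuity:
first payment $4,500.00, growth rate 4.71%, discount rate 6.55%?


Formula: PV = C / (r - g)
Spread: r - g = 0.0655 - 0.0471 = 0.0184
Substituting: PV = $4,500.00 / 0.0184
PV = $244,565.22

$244,565.22


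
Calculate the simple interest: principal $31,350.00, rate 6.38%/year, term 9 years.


Formula: I = P * r * t
Substituting: I = $31,350.00 * 0.0638 * 9
Step: I = $31,350.00 * 0.5742
I = $18,001.17

$18,001.17


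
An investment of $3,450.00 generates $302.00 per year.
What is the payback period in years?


Formula: Payback = investment / annual cash flow
Substituting: Payback = $3,450.00 / $302.00
Payback = 11.4238 years

11.4238 years


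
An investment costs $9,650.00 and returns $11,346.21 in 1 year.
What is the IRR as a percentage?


Formula: IRR = C1/C0 - 1
Substituting: IRR = $11,346.21 / $9,650.00 - 1
Ratio: 1.175773 - 1 = 0.175773
IRR = 17.5773%

17.5773%


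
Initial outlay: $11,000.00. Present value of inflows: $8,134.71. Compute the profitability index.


Formula: PI = PV(cash flows) / initial investment
Substituting: PI = $8,134.71 / $11,000.00
PI = 0.7395

0.7395


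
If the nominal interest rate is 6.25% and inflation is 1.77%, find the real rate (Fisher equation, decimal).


Formula: (1 + r_real) = (1 + r_nom) / (1 + inflation)
Substituting: (1 + r_real) = 1.0625 / 1.0177
(1 + r_real) = 1.044021
r_real = 1.044021 - 1 = 0.044021

0.044021


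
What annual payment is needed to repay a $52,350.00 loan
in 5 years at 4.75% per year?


Formula: PMT = PV * r / (1 - (1+r)^(-n))
Denominator: 1 - (1 + 0.0475)^(-5) = 0.207079
Numerator: $52,350.00 * 0.0475 = 2486.625
PMT = 2486.625 / 0.207079 = $12,008.09

$12,008.09


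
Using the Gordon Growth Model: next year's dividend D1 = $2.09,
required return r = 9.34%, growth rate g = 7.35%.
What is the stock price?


Formula: P = D1 / (r - g)
Spread: r - g = 0.0934 - 0.0735 = 0.0199
Substituting: P = $2.09 / 0.0199
P = $105.03

$105.03


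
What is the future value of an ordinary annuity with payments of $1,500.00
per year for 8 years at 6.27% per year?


Formula: FV = PMT * ((1+r)^n - 1) / r
Growth factor: (1 + 0.0627)^8 = 1.626618
Numerator: 1.626618 - 1 = 0.626618
FV = $1,500.00 * 0.626618 / 0.0627 = $14,990.85

$14,990.85


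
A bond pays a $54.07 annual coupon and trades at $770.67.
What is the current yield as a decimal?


Formula: Current yield = annual coupon / price
Substituting: CY = $54.07 / $770.67
CY = 0.07016

0.07016


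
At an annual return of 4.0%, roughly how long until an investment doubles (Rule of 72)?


Formula: Years ≈ 72 / r
Substituting: Years ≈ 72 / 4.0
Years ≈ 18.0

18.0 years


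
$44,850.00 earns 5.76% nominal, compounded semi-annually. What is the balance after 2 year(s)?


Formula: FV = P * (1 + r/m)^(m*t)
Period rate: r/m = 0.0576 / 2 = 0.0288
Total periods: m*t = 2 * 2 = 4
Growth factor: (1 + 0.0288)^4 = 1.120273
FV = $44,850.00 * 1.120273 = $50,244.24

$50,244.24


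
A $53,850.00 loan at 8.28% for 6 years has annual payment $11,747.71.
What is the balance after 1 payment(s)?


Formula: Balance = PV*(1+r)^k - PMT*((1+r)^k - 1)/r
Growth: (1 + 0.0828)^1 = 1.0828
Accumulated factor: ((1+r)^k - 1)/r = 1.0
Balance = $53,850.00 * 1.0828 - $11,747.71 * 1.0
Balance = $46,561.07

$46,561.07


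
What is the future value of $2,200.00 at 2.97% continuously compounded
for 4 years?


Formula: FV = P * e^(r*t)
Exponent: r*t = 0.0297 * 4 = 0.1188
e^(0.1188) = 1.126145
FV = $2,200.00 * 1.126145 = $2,477.52

$2,477.52


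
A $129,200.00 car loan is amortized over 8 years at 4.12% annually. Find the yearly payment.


Formula: PMT = PV * r / (1 - (1+r)^(-n))
Denominator: 1 - (1 + 0.0412)^(-8) = 0.27602
Numerator: $129,200.00 * 0.0412 = 5323.04
PMT = 5323.04 / 0.27602 = $19,285.00

$19,285.00


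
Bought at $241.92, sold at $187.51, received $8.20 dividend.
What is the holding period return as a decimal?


Formula: HPR = (P1 - P0 + D) / P0
Gain: $187.51 - $241.92 + $8.20 = -$46.21
HPR = -$46.21 / $241.92 = -0.191

-0.191


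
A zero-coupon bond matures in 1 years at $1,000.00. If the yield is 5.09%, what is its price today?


Formula: Price = FV / (1 + r)^n
Substituting: Price = $1,000.00 / (1 + 0.0509)^1
Discount factor: (1.0509)^1 = 1.0509
Price = $1,000.00 / 1.0509 = $951.57

$951.57


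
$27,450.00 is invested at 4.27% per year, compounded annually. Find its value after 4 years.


Formula: FV = P * (1 + r)^n
Substituting: FV = $27,450.00 * (1 + 0.0427)^4
Growth factor: (1.0427)^4 = 1.182054
FV = $27,450.00 * 1.182054 = $32,447.40

$32,447.40


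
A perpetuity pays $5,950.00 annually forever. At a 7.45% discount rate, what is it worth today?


Formula: PV = C / r
Substituting: PV = $5,950.00 / 0.0745
PV = $79,865.77

$79,865.77


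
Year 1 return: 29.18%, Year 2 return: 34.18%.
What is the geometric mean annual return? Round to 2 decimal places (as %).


Formula: Geometric mean = ((1+r1)*(1+r2))^(1/2) - 1
Product: (1 + 0.2918) * (1 + 0.3418) = 1.2918 * 1.3418 = 1.733337
Square root: 1.733337^0.5 = 1.316563
Geometric mean = 1.316563 - 1 = 0.316563
As percentage: 31.66%

31.66%


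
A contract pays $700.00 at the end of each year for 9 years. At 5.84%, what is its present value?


Formula: PV = PMT * (1 - (1+r)^(-n)) / r
Discount factor: (1 + 0.0584)^(-9) = 0.6
Bracket: 1 - 0.6 = 0.4
PV = $700.00 * 0.4 / 0.0584 = $4,794.52

$4,794.52


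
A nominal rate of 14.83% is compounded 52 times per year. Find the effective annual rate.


Formula: EAR = (1 + r/m)^m - 1
Period rate: r/m = 0.1483 / 52 = 0.002852
Compounding: (1 + 0.002852)^52 = 1.159616
EAR = 1.159616 - 1 = 0.159616

0.159616


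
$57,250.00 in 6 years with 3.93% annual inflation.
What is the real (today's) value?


Formula: Real value = nominal / (1 + inflation)^years
Price level: (1 + 0.0393)^6 = 1.260218
Real value = $57,250.00 / 1.260218 = $45,428.66

$45,428.66


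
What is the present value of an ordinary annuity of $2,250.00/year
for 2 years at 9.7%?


Formula: PV = PMT * (1 - (1+r)^(-n)) / r
Discount factor: (1 + 0.097)^(-2) = 0.830973
Bracket: 1 - 0.830973 = 0.169027
PV = $2,250.00 * 0.169027 / 0.097 = $3,920.74

$3,920.74


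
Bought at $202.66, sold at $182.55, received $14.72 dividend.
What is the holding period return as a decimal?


Formula: HPR = (P1 - P0 + D) / P0
Gain: $182.55 - $202.66 + $14.72 = -$5.39
HPR = -$5.39 / $202.66 = -0.0266

-0.0266


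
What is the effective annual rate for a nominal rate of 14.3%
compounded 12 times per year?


Formula: EAR = (1 + r/m)^m - 1
Period rate: r/m = 0.143 / 12 = 0.011917
Compounding: (1 + 0.011917)^12 = 1.152755
EAR = 1.152755 - 1 = 0.152755

0.152755


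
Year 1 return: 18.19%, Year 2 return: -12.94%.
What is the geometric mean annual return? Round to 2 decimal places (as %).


Formula: Geometric mean = ((1+r1)*(1+r2))^(1/2) - 1
Product: (1 + 0.1819) * (1 + -0.1294) = 1.1819 * 0.8706 = 1.028962
Square root: 1.028962^0.5 = 1.014378
Geometric mean = 1.014378 - 1 = 0.014378
As percentage: 1.44%

1.44%


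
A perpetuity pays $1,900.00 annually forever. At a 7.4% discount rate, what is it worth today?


Formula: PV = C / r
Substituting: PV = $1,900.00 / 0.074
PV = $25,675.68

$25,675.68


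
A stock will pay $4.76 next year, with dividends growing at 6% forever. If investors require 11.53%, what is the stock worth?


Formula: P = D1 / (r - g)
Spread: r - g = 0.1153 - 0.06 = 0.0553
Substituting: P = $4.76 / 0.0553
P = $86.08

$86.08


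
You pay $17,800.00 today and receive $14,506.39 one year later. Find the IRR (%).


Formula: IRR = C1/C0 - 1
Substituting: IRR = $14,506.39 / $17,800.00 - 1
Ratio: 0.814966 - 1 = -0.185034
IRR = -18.5034%

-18.5034%


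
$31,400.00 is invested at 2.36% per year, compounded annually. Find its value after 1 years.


Formula: FV = P * (1 + r)^n
Substituting: FV = $31,400.00 * (1 + 0.0236)^1
Growth factor: (1.0236)^1 = 1.0236
FV = $31,400.00 * 1.0236 = $32,141.04

$32,141.04


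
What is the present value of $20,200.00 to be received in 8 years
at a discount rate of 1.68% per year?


Formula: PV = FV / (1 + r)^n
Substituting: PV = $20,200.00 / (1 + 0.0168)^8
Discount factor: (1.0168)^8 = 1.142574
PV = $20,200.00 / 1.142574 = $17,679.38

$17,679.38


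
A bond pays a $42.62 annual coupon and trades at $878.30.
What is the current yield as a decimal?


Formula: Current yield = annual coupon / price
Substituting: CY = $42.62 / $878.30
CY = 0.048526

0.048526


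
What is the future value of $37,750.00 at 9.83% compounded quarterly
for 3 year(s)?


Formula: FV = P * (1 + r/m)^(m*t)
Period rate: r/m = 0.0983 / 4 = 0.024575
Total periods: m*t = 4 * 3 = 12
Growth factor: (1 + 0.024575)^12 = 1.338212
FV = $37,750.00 * 1.338212 = $50,517.52

$50,517.52


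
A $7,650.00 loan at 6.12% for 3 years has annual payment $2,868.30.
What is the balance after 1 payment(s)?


Formula: Balance = PV*(1+r)^k - PMT*((1+r)^k - 1)/r
Growth: (1 + 0.0612)^1 = 1.0612
Accumulated factor: ((1+r)^k - 1)/r = 1.0
Balance = $7,650.00 * 1.0612 - $2,868.30 * 1.0
Balance = $5,249.88

$5,249.88


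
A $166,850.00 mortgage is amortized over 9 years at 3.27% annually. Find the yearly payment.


Formula: PMT = PV * r / (1 - (1+r)^(-n))
Denominator: 1 - (1 + 0.0327)^(-9) = 0.25143
Numerator: $166,850.00 * 0.0327 = 5455.995
PMT = 5455.995 / 0.25143 = $21,699.86

$21,699.86


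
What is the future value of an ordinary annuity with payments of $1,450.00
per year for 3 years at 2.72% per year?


Formula: FV = PMT * ((1+r)^n - 1) / r
Growth factor: (1 + 0.0272)^3 = 1.08384
Numerator: 1.08384 - 1 = 0.08384
FV = $1,450.00 * 0.08384 / 0.0272 = $4,469.39

$4,469.39


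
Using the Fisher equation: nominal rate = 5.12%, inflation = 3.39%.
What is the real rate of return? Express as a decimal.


Formula: (1 + r_real) = (1 + r_nom) / (1 + inflation)
Substituting: (1 + r_real) = 1.0512 / 1.0339
(1 + r_real) = 1.016733
r_real = 1.016733 - 1 = 0.016733

0.016733


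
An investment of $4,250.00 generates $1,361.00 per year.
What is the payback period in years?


Formula: Payback = investment / annual cash flow
Substituting: Payback = $4,250.00 / $1,361.00
Payback = 3.1227 years

3.1227 years


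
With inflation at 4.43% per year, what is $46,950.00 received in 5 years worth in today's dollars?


Formula: Real value = nominal / (1 + inflation)^years
Price level: (1 + 0.0443)^5 = 1.242014
Real value = $46,950.00 / 1.242014 = $37,801.52

$37,801.52


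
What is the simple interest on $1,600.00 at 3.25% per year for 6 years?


Formula: I = P * r * t
Substituting: I = $1,600.00 * 0.0325 * 6
Step: I = $1,600.00 * 0.195
I = $312.00

$312.00


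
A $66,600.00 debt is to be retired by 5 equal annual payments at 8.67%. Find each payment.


Formula: PMT = PV * r / (1 - (1+r)^(-n))
Denominator: 1 - (1 + 0.0867)^(-5) = 0.34014
Numerator: $66,600.00 * 0.0867 = 5774.22
PMT = 5774.22 / 0.34014 = $16,976.00

$16,976.00


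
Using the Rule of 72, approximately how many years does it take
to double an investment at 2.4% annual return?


Formula: Years ≈ 72 / r
Substituting: Years ≈ 72 / 2.4
Years ≈ 30.0

30.0 years


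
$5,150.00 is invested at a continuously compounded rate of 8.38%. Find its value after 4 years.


Formula: FV = P * e^(r*t)
Exponent: r*t = 0.0838 * 4 = 0.3352
e^(0.3352) = 1.39822
FV = $5,150.00 * 1.39822 = $7,200.83

$7,200.83


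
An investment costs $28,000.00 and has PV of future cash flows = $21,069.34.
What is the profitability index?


Formula: PI = PV(cash flows) / initial investment
Substituting: PI = $21,069.34 / $28,000.00
PI = 0.7525

0.7525


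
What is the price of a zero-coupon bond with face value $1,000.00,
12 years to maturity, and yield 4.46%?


Formula: Price = FV / (1 + r)^n
Substituting: Price = $1,000.00 / (1 + 0.0446)^12
Discount factor: (1.0446)^12 = 1.688108
Price = $1,000.00 / 1.688108 = $592.38

$592.38


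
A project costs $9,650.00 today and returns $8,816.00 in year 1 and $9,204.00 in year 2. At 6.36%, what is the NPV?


Formula: NPV = C0 + C1/(1+r) + C2/(1+r)^2
Discount C1: $8,816.00 / (1 + 0.0636) = $8,288.83
Discount C2: $9,204.00 / (1 + 0.0636)^2 = $8,136.17
NPV = -$9,650.00 + $8,288.83 + $8,136.17 = $6,775.00

$6,775.00


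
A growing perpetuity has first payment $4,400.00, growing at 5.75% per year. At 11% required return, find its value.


Formula: PV = C / (r - g)
Spread: r - g = 0.11 - 0.0575 = 0.0525
Substituting: PV = $4,400.00 / 0.0525
PV = $83,809.52

$83,809.52


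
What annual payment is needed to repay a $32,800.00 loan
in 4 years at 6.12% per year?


Formula: PMT = PV * r / (1 - (1+r)^(-n))
Denominator: 1 - (1 + 0.0612)^(-4) = 0.211483
Numerator: $32,800.00 * 0.0612 = 2007.36
PMT = 2007.36 / 0.211483 = $9,491.82

$9,491.82


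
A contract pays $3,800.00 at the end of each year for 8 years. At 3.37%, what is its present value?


Formula: PV = PMT * (1 - (1+r)^(-n)) / r
Discount factor: (1 + 0.0337)^(-8) = 0.767086
Bracket: 1 - 0.767086 = 0.232914
PV = $3,800.00 * 0.232914 / 0.0337 = $26,263.34

$26,263.34


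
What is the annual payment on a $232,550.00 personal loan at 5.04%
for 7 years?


Formula: PMT = PV * r / (1 - (1+r)^(-n))
Denominator: 1 - (1 + 0.0504)^(-7) = 0.291211
Numerator: $232,550.00 * 0.0504 = 11720.52
PMT = 11720.52 / 0.291211 = $40,247.53

$40,247.53


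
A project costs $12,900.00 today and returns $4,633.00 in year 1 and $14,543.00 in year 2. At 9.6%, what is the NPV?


Formula: NPV = C0 + C1/(1+r) + C2/(1+r)^2
Discount C1: $4,633.00 / (1 + 0.096) = $4,227.19
Discount C2: $14,543.00 / (1 + 0.096)^2 = $12,106.90
NPV = -$12,900.00 + $4,227.19 + $12,106.90 = $3,434.09

$3,434.09


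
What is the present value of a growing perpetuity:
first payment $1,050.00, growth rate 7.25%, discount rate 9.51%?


Formula: PV = C / (r - g)
Spread: r - g = 0.0951 - 0.0725 = 0.0226
Substituting: PV = $1,050.00 / 0.0226
PV = $46,460.18

$46,460.18
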